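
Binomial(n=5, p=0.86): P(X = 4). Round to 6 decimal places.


P = C(n,k) * p^k * (1-p)^(n-k)
C(5,4) = 5
p^k = 0.86^4 ≈ 0.5470082
(1-p)^(n-k) = 0.14^1 = 0.14
P = 5 * 0.5470082 * 0.14 ≈ 0.382906

0.382906


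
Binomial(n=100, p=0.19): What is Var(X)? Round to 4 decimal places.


Var = n*p*(1-p) = 100 * 0.19 * 0.81 = 15.39

15.3900


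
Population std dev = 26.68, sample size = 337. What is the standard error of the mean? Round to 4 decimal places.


SE = sigma / sqrt(n)
sqrt(337) ≈ 18.357560
SE = 26.68 / 18.357560 ≈ 1.453352

1.4534


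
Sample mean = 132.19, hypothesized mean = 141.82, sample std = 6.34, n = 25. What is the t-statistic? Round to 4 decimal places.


t = (xbar - mu0) / (s/sqrt(n))
xbar - mu0 = 132.19 - 141.82 = -9.63
sqrt(25) = 5
s/sqrt(n) = 6.34 / 5 = 1.268
t = -9.63 / 1.268 = -4815/634 ≈ -7.594637

-7.5946


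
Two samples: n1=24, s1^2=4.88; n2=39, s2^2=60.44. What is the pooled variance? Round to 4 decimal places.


sp^2 = ((n1-1)*s1^2 + (n2-1)*s2^2)/(n1+n2-2)
(n1-1)*s1^2 = 23 * 4.88 = 112.24
(n2-1)*s2^2 = 38 * 60.44 = 2296.72
numerator = 112.24 + 2296.72 = 2408.96
n1+n2-2 = 61
sp^2 = 2408.96 / 61 = 60224/1525 ≈ 39.491148

39.4911


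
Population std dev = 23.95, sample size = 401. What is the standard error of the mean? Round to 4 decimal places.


SE = sigma / sqrt(n)
sqrt(401) ≈ 20.024984
SE = 23.95 / 20.024984 ≈ 1.196006

1.1960


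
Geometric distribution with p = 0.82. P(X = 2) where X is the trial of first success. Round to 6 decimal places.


P = (1-p)^(k-1) * p
(1-p)^(k-1) = 0.18^1 = 0.18
P = 0.18 * 0.82 = 0.1476

0.147600


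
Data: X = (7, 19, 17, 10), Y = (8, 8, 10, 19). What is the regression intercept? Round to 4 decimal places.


a = ybar - b*xbar, where b = sum((xi-xbar)(yi-ybar)) / sum((xi-xbar)^2)
n = 4, xbar = 53/4 = 13.25, ybar = 45/4 = 11.25
Sxy = sum((xi-xbar)(yi-ybar)) = -28.25
Sxx = sum((xi-xbar)^2) = 96.75
b = Sxy / Sxx = -113/387 ≈ -0.291990
a = 11.25 - (-0.291990) * 13.25 = 5851/387 ≈ 15.118863

15.1189


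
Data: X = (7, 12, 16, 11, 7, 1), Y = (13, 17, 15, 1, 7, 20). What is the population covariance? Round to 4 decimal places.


Cov = (1/n)*sum((xi-xbar)(yi-ybar))
n = 6, xbar = 54/6 = 9, ybar = 73/6 ≈ 12.166667
sum((xi-xbar)(yi-ybar)) = -42
Cov = -42 / 6 = -7

-7.0000


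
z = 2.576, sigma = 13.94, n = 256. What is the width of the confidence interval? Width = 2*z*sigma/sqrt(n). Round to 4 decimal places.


width = 2*z*sigma/sqrt(n)
2*z*sigma = 2 * 2.576 * 13.94 = 71.81888
sqrt(256) = 16
width = 71.81888 / 16 = 4.48868

4.4887


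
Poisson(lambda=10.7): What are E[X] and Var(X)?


E[X] = Var(X) = lambda = 10.7

10.7, 10.7


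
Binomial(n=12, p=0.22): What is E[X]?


E[X] = n*p = 12 * 0.22 = 2.64

2.64


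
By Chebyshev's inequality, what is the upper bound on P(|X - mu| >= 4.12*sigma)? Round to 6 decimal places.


P <= 1/k^2
k^2 = 4.12^2 = 16.9744
1/k^2 = 1 / 16.9744 ≈ 0.05891224

0.058912


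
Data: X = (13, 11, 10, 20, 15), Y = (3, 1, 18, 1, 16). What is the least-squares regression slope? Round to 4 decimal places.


b = sum((xi-xbar)(yi-ybar)) / sum((xi-xbar)^2)
n = 5, xbar = 69/5 = 13.8, ybar = 39/5 = 7.8
Sxy = sum((xi-xbar)(yi-ybar)) = -48.2
Sxx = sum((xi-xbar)^2) = 62.8
b = Sxy / Sxx = -241/314 ≈ -0.767516

-0.7675


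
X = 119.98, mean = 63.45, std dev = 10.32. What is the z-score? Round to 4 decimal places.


z = (X - mu) / sigma
X - mu = 119.98 - 63.45 = 56.53
z = 56.53 / 10.32 = 5653/1032 ≈ 5.477713

5.4777


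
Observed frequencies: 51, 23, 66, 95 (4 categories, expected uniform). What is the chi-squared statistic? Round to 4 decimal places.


chi2 = sum((O-E)^2/E), E = total/4
total = 235, E = 235/4 = 58.75
(51 - 58.75)^2 / 58.75 = 60.0625 / 58.75 = 961/940 ≈ 1.022340
(23 - 58.75)^2 / 58.75 = 1278.0625 / 58.75 = 20449/940 ≈ 21.754255
(66 - 58.75)^2 / 58.75 = 52.5625 / 58.75 = 841/940 ≈ 0.894681
(95 - 58.75)^2 / 58.75 = 1314.0625 / 58.75 = 4205/188 ≈ 22.367021
chi2 = 10819/235 ≈ 46.038298

46.0383


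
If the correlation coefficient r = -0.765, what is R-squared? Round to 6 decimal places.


R^2 = r^2 = (-0.765)^2 = 0.585225

0.585225


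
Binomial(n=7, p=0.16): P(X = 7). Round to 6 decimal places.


P = C(n,k) * p^k * (1-p)^(n-k)
C(7,7) = 1
p^k = 0.16^7 ≈ 0.000002684355
(1-p)^(n-k) = 0.84^0 = 1
P = 1 * 0.000002684355 * 1 ≈ 0.000003

0.000003


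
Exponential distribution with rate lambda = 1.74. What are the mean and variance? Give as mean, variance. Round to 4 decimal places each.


mean = 1/lam, var = 1/lam^2
mean = 1 / 1.74 = 50/87 ≈ 0.574713
lam^2 = 1.74^2 = 3.0276
var = 1 / 3.0276 = 2500/7569 ≈ 0.330295

0.5747, 0.3303


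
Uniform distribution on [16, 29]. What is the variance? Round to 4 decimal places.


Var = (b-a)^2 / 12
(b-a)^2 = (29 - 16)^2 = 169
Var = 169/12 ≈ 14.083333

14.0833


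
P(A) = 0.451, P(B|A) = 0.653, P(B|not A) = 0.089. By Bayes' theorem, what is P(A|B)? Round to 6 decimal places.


P(A|B) = P(B|A)*P(A) / P(B), P(B) = P(B|A)*P(A) + P(B|not A)*P(not A)
P(B|A)*P(A) = 0.653 * 0.451 = 0.294503
P(B|not A)*P(not A) = 0.089 * 0.549 = 0.048861
P(B) = 0.294503 + 0.048861 = 0.343364
P(A|B) = 0.294503 / 0.343364 ≈ 0.85769912

0.857699


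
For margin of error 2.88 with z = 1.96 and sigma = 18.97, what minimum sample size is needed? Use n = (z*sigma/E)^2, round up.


z*sigma/E = 1.96 * 18.97 / 2.88 = 92953/7200 ≈ 12.910139
(z*sigma/E)^2 ≈ 166.671686
round up: n = 167

167


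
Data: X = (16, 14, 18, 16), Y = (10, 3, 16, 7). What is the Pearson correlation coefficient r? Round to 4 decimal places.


r = sum((xi-xbar)(yi-ybar)) / sqrt(sum((xi-xbar)^2) * sum((yi-ybar)^2))
n = 4, xbar = 64/4 = 16, ybar = 36/4 = 9
Sxy = sum((xi-xbar)(yi-ybar)) = 26
Sxx = sum((xi-xbar)^2) = 8
Syy = sum((yi-ybar)^2) = 90
sqrt(Sxx*Syy) ≈ 26.832816
r = Sxy / sqrt(Sxx*Syy) = 26 / 26.832816 ≈ 0.968963

0.9690


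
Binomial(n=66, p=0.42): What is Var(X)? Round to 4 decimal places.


Var = n*p*(1-p) = 66 * 0.42 * 0.58 = 16.0776

16.0776


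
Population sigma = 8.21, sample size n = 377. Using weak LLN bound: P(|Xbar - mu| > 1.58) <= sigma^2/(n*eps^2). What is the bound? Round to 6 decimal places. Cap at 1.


bound = min(1, sigma^2/(n*eps^2))
sigma^2 = 8.21^2 = 67.4041
n*eps^2 = 377 * 1.58^2 = 377 * 2.4964 = 941.1428
sigma^2/(n*eps^2) = 67.4041 / 941.1428 ≈ 0.07161942

0.071619


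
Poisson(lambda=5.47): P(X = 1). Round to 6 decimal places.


P = e^(-lam) * lam^k / k!
e^(-5.47) ≈ 0.004211232
lam^k = 5.47^1 = 5.47
k! = 1! = 1
P = 0.004211232 * 5.47 / 1 ≈ 0.023035

0.023035


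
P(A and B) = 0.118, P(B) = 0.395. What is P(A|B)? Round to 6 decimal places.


P(A|B) = P(A and B) / P(B) = 0.118 / 0.395 = 118/395 ≈ 0.29873418

0.298734


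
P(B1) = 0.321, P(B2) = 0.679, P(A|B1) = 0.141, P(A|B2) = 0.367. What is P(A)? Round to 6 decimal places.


P(A) = P(A|B1)*P(B1) + P(A|B2)*P(B2)
P(A|B1)*P(B1) = 0.141 * 0.321 = 0.045261
P(A|B2)*P(B2) = 0.367 * 0.679 = 0.249193
P(A) = 0.045261 + 0.249193 = 0.294454

0.294454


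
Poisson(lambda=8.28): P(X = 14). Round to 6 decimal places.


P = e^(-lam) * lam^k / k!
e^(-8.28) ≈ 0.0002535372
lam^k = 8.28^14 ≈ 7119093797074.114276
k! = 14! = 87178291200
P = 0.0002535372 * 7119093797074.114276 / 87178291200 ≈ 0.020704

0.020704


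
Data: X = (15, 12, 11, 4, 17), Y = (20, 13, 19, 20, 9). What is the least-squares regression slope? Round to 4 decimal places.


b = sum((xi-xbar)(yi-ybar)) / sum((xi-xbar)^2)
n = 5, xbar = 59/5 = 11.8, ybar = 81/5 = 16.2
Sxy = sum((xi-xbar)(yi-ybar)) = -57.8
Sxx = sum((xi-xbar)^2) = 98.8
b = Sxy / Sxx = -289/494 ≈ -0.585020

-0.5850


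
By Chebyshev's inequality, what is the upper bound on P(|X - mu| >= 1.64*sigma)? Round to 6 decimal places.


P <= 1/k^2
k^2 = 1.64^2 = 2.6896
1/k^2 = 1 / 2.6896 = 625/1681 ≈ 0.37180250

0.371802


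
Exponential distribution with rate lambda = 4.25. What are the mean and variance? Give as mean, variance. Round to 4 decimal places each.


mean = 1/lam, var = 1/lam^2
mean = 1 / 4.25 = 4/17 ≈ 0.235294
lam^2 = 4.25^2 = 18.0625
var = 1 / 18.0625 = 16/289 ≈ 0.055363

0.2353, 0.0554


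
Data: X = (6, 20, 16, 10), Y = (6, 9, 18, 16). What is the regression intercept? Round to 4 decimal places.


a = ybar - b*xbar, where b = sum((xi-xbar)(yi-ybar)) / sum((xi-xbar)^2)
n = 4, xbar = 52/4 = 13, ybar = 49/4 = 12.25
Sxy = sum((xi-xbar)(yi-ybar)) = 27
Sxx = sum((xi-xbar)^2) = 116
b = Sxy / Sxx = 27/116 ≈ 0.232759
a = 12.25 - 0.232759 * 13 = 535/58 ≈ 9.224138

9.2241


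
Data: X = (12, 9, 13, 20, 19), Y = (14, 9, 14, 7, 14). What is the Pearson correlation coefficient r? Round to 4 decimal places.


r = sum((xi-xbar)(yi-ybar)) / sqrt(sum((xi-xbar)^2) * sum((yi-ybar)^2))
n = 5, xbar = 73/5 = 14.6, ybar = 58/5 = 11.6
Sxy = sum((xi-xbar)(yi-ybar)) = -9.8
Sxx = sum((xi-xbar)^2) = 89.2
Syy = sum((yi-ybar)^2) = 45.2
sqrt(Sxx*Syy) ≈ 63.496772
r = Sxy / sqrt(Sxx*Syy) = -9.8 / 63.496772 ≈ -0.154339

-0.1543


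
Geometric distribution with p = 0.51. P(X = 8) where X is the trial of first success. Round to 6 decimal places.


P = (1-p)^(k-1) * p
(1-p)^(k-1) = 0.49^7 ≈ 0.006782231
P = 0.006782231 * 0.51 ≈ 0.003458938

0.003459


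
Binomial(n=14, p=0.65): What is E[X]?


E[X] = n*p = 14 * 0.65 = 9.1

9.1


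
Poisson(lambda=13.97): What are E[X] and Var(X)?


E[X] = Var(X) = lambda = 13.97

13.97, 13.97


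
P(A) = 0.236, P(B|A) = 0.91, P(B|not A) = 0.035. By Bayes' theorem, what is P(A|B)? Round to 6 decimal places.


P(A|B) = P(B|A)*P(A) / P(B), P(B) = P(B|A)*P(A) + P(B|not A)*P(not A)
P(B|A)*P(A) = 0.91 * 0.236 = 0.21476
P(B|not A)*P(not A) = 0.035 * 0.764 = 0.02674
P(B) = 0.21476 + 0.02674 = 0.2415
P(A|B) = 0.21476 / 0.2415 = 1534/1725 ≈ 0.88927536

0.889275


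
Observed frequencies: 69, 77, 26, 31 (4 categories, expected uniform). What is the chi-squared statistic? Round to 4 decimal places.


chi2 = sum((O-E)^2/E), E = total/4
total = 203, E = 203/4 = 50.75
(69 - 50.75)^2 / 50.75 = 333.0625 / 50.75 = 5329/812 ≈ 6.562808
(77 - 50.75)^2 / 50.75 = 689.0625 / 50.75 = 1575/116 ≈ 13.577586
(26 - 50.75)^2 / 50.75 = 612.5625 / 50.75 = 9801/812 ≈ 12.070197
(31 - 50.75)^2 / 50.75 = 390.0625 / 50.75 = 6241/812 ≈ 7.685961
chi2 = 1157/29 ≈ 39.896552

39.8966


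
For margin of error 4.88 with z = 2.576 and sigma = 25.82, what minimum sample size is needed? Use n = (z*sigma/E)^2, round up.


z*sigma/E = 2.576 * 25.82 / 4.88 ≈ 13.629574
(z*sigma/E)^2 ≈ 185.765281
round up: n = 186

186


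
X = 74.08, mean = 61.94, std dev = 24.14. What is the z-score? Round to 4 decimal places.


z = (X - mu) / sigma
X - mu = 74.08 - 61.94 = 12.14
z = 12.14 / 24.14 = 607/1207 ≈ 0.502900

0.5029


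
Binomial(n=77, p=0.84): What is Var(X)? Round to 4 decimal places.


Var = n*p*(1-p) = 77 * 0.84 * 0.16 = 10.3488

10.3488


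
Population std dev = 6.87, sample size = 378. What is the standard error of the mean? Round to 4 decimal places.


SE = sigma / sqrt(n)
sqrt(378) ≈ 19.442222
SE = 6.87 / 19.442222 ≈ 0.353355

0.3534


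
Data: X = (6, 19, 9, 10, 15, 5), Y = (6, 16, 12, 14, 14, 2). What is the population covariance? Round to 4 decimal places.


Cov = (1/n)*sum((xi-xbar)(yi-ybar))
n = 6, xbar = 64/6 = 32/3 ≈ 10.666667, ybar = 64/6 = 32/3 ≈ 10.666667
sum((xi-xbar)(yi-ybar)) = 376/3 ≈ 125.333333
Cov = 125.333333 / 6 = 188/9 ≈ 20.888889

20.8889


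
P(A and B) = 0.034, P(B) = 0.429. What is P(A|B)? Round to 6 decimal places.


P(A|B) = P(A and B) / P(B) = 0.034 / 0.429 = 34/429 ≈ 0.07925408

0.079254


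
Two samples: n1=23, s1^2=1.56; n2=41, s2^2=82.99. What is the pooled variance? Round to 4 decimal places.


sp^2 = ((n1-1)*s1^2 + (n2-1)*s2^2)/(n1+n2-2)
(n1-1)*s1^2 = 22 * 1.56 = 34.32
(n2-1)*s2^2 = 40 * 82.99 = 3319.6
numerator = 34.32 + 3319.6 = 3353.92
n1+n2-2 = 62
sp^2 = 3353.92 / 62 = 41924/775 ≈ 54.095484

54.0955


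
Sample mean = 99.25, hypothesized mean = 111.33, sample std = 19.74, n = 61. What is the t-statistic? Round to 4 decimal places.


t = (xbar - mu0) / (s/sqrt(n))
xbar - mu0 = 99.25 - 111.33 = -12.08
sqrt(61) ≈ 7.81024968
s/sqrt(n) = 19.74 / 7.81024968 ≈ 2.52744801
t = -12.08 / 2.52744801 ≈ -4.779525

-4.7795


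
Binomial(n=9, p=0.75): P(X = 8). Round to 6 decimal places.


P = C(n,k) * p^k * (1-p)^(n-k)
C(9,8) = 9
p^k = 0.75^8 ≈ 0.1001129
(1-p)^(n-k) = 0.25^1 = 0.25
P = 9 * 0.1001129 * 0.25 ≈ 0.225254

0.225254


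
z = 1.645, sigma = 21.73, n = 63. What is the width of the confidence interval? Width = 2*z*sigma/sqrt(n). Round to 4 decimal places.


width = 2*z*sigma/sqrt(n)
2*z*sigma = 2 * 1.645 * 21.73 = 71.4917
sqrt(63) ≈ 7.937254
width = 71.4917 / 7.937254 ≈ 9.007108

9.0071


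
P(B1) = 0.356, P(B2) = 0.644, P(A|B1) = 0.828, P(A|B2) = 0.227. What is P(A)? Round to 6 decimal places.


P(A) = P(A|B1)*P(B1) + P(A|B2)*P(B2)
P(A|B1)*P(B1) = 0.828 * 0.356 = 0.294768
P(A|B2)*P(B2) = 0.227 * 0.644 = 0.146188
P(A) = 0.294768 + 0.146188 = 0.440956

0.440956


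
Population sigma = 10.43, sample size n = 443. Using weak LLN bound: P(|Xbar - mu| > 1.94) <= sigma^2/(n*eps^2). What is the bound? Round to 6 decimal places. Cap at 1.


bound = min(1, sigma^2/(n*eps^2))
sigma^2 = 10.43^2 = 108.7849
n*eps^2 = 443 * 1.94^2 = 443 * 3.7636 = 1667.2748
sigma^2/(n*eps^2) = 108.7849 / 1667.2748 ≈ 0.06524713

0.065247


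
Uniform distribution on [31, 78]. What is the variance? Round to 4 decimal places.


Var = (b-a)^2 / 12
(b-a)^2 = (78 - 31)^2 = 2209
Var = 2209/12 ≈ 184.083333

184.0833


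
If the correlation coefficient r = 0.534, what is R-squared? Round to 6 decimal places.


R^2 = r^2 = (0.534)^2 = 0.285156

0.285156


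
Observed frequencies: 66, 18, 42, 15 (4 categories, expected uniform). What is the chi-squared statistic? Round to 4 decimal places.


chi2 = sum((O-E)^2/E), E = total/4
total = 141, E = 141/4 = 35.25
(66 - 35.25)^2 / 35.25 = 945.5625 / 35.25 = 5043/188 ≈ 26.824468
(18 - 35.25)^2 / 35.25 = 297.5625 / 35.25 = 1587/188 ≈ 8.441489
(42 - 35.25)^2 / 35.25 = 45.5625 / 35.25 = 243/188 ≈ 1.292553
(15 - 35.25)^2 / 35.25 = 410.0625 / 35.25 = 2187/188 ≈ 11.632979
chi2 = 2265/47 ≈ 48.191489

48.1915


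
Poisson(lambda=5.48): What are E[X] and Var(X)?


E[X] = Var(X) = lambda = 5.48

5.48, 5.48


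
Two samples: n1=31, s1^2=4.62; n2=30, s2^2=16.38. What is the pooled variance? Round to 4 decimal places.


sp^2 = ((n1-1)*s1^2 + (n2-1)*s2^2)/(n1+n2-2)
(n1-1)*s1^2 = 30 * 4.62 = 138.6
(n2-1)*s2^2 = 29 * 16.38 = 475.02
numerator = 138.6 + 475.02 = 613.62
n1+n2-2 = 59
sp^2 = 613.62 / 59 = 30681/2950 ≈ 10.400339

10.4003


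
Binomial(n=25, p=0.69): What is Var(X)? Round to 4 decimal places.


Var = n*p*(1-p) = 25 * 0.69 * 0.31 = 5.3475

5.3475


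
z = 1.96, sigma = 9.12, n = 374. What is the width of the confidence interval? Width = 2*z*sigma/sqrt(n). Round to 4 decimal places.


width = 2*z*sigma/sqrt(n)
2*z*sigma = 2 * 1.96 * 9.12 = 35.7504
sqrt(374) ≈ 19.339080
width = 35.7504 / 19.339080 ≈ 1.848609

1.8486


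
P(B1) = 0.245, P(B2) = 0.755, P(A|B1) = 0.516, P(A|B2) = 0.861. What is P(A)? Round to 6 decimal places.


P(A) = P(A|B1)*P(B1) + P(A|B2)*P(B2)
P(A|B1)*P(B1) = 0.516 * 0.245 = 0.12642
P(A|B2)*P(B2) = 0.861 * 0.755 = 0.650055
P(A) = 0.12642 + 0.650055 = 0.776475

0.776475


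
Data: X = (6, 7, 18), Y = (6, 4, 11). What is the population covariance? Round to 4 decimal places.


Cov = (1/n)*sum((xi-xbar)(yi-ybar))
n = 3, xbar = 31/3 ≈ 10.333333, ybar = 21/3 = 7
sum((xi-xbar)(yi-ybar)) = 45
Cov = 45 / 3 = 15

15.0000


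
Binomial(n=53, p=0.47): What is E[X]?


E[X] = n*p = 53 * 0.47 = 24.91

24.91


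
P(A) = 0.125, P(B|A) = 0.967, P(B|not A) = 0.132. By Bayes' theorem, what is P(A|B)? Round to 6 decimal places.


P(A|B) = P(B|A)*P(A) / P(B), P(B) = P(B|A)*P(A) + P(B|not A)*P(not A)
P(B|A)*P(A) = 0.967 * 0.125 = 0.120875
P(B|not A)*P(not A) = 0.132 * 0.875 = 0.1155
P(B) = 0.120875 + 0.1155 = 0.236375
P(A|B) = 0.120875 / 0.236375 = 967/1891 ≈ 0.51136965

0.511370


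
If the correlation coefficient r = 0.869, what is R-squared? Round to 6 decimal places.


R^2 = r^2 = (0.869)^2 = 0.755161

0.755161


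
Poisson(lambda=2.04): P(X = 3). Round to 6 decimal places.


P = e^(-lam) * lam^k / k!
e^(-2.04) ≈ 0.1300287
lam^k = 2.04^3 = 8.489664
k! = 3! = 6
P = 0.1300287 * 8.489664 / 6 ≈ 0.183983

0.183983


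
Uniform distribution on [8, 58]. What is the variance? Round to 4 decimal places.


Var = (b-a)^2 / 12
(b-a)^2 = (58 - 8)^2 = 2500
Var = 2500/12 ≈ 208.333333

208.3333


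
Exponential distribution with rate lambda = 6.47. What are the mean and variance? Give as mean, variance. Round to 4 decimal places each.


mean = 1/lam, var = 1/lam^2
mean = 1 / 6.47 = 100/647 ≈ 0.154560
lam^2 = 6.47^2 = 41.8609
var = 1 / 41.8609 ≈ 0.023889

0.1546, 0.0239


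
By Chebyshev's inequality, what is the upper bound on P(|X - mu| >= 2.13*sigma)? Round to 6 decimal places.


P <= 1/k^2
k^2 = 2.13^2 = 4.5369
1/k^2 = 1 / 4.5369 ≈ 0.22041482

0.220415


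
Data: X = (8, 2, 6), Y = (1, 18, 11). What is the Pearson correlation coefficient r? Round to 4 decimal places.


r = sum((xi-xbar)(yi-ybar)) / sqrt(sum((xi-xbar)^2) * sum((yi-ybar)^2))
n = 3, xbar = 16/3 ≈ 5.333333, ybar = 30/3 = 10
Sxy = sum((xi-xbar)(yi-ybar)) = -50
Sxx = sum((xi-xbar)^2) = 56/3 ≈ 18.666667
Syy = sum((yi-ybar)^2) = 146
sqrt(Sxx*Syy) ≈ 52.204725
r = Sxy / sqrt(Sxx*Syy) = -50 / 52.204725 ≈ -0.957768

-0.9578


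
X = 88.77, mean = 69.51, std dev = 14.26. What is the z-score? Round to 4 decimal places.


z = (X - mu) / sigma
X - mu = 88.77 - 69.51 = 19.26
z = 19.26 / 14.26 = 963/713 ≈ 1.350631

1.3506


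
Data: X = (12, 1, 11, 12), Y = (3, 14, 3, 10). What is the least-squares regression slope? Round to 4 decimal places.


b = sum((xi-xbar)(yi-ybar)) / sum((xi-xbar)^2)
n = 4, xbar = 36/4 = 9, ybar = 30/4 = 7.5
Sxy = sum((xi-xbar)(yi-ybar)) = -67
Sxx = sum((xi-xbar)^2) = 86
b = Sxy / Sxx = -67/86 ≈ -0.779070

-0.7791


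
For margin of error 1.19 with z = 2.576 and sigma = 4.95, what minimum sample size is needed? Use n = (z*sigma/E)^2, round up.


z*sigma/E = 2.576 * 4.95 / 1.19 = 4554/425 ≈ 10.715294
(z*sigma/E)^2 ≈ 114.817528
round up: n = 115

115


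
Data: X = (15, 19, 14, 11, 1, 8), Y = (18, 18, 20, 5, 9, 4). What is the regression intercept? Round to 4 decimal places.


a = ybar - b*xbar, where b = sum((xi-xbar)(yi-ybar)) / sum((xi-xbar)^2)
n = 6, xbar = 68/6 = 34/3 ≈ 11.333333, ybar = 74/6 = 37/3 ≈ 12.333333
Sxy = sum((xi-xbar)(yi-ybar)) = 448/3 ≈ 149.333333
Sxx = sum((xi-xbar)^2) = 592/3 ≈ 197.333333
b = Sxy / Sxx = 28/37 ≈ 0.756757
a = 12.333333 - 0.756757 * 11.333333 = 139/37 ≈ 3.756757

3.7568


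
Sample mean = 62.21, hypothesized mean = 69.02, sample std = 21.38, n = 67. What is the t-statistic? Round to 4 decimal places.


t = (xbar - mu0) / (s/sqrt(n))
xbar - mu0 = 62.21 - 69.02 = -6.81
sqrt(67) ≈ 8.18535277
s/sqrt(n) = 21.38 / 8.18535277 ≈ 2.61198272
t = -6.81 / 2.61198272 ≈ -2.607215

-2.6072


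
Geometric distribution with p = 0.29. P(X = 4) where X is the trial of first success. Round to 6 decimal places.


P = (1-p)^(k-1) * p
(1-p)^(k-1) = 0.71^3 = 0.357911
P = 0.357911 * 0.29 ≈ 0.1037942

0.103794


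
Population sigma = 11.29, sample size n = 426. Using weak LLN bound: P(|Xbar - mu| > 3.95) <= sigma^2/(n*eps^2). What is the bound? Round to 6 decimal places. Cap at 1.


bound = min(1, sigma^2/(n*eps^2))
sigma^2 = 11.29^2 = 127.4641
n*eps^2 = 426 * 3.95^2 = 426 * 15.6025 = 6646.665
sigma^2/(n*eps^2) = 127.4641 / 6646.665 ≈ 0.01917715

0.019177


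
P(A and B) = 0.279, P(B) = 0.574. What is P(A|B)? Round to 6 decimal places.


P(A|B) = P(A and B) / P(B) = 0.279 / 0.574 = 279/574 ≈ 0.48606272

0.486063


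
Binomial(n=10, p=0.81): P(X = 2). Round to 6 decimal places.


P = C(n,k) * p^k * (1-p)^(n-k)
C(10,2) = 45
p^k = 0.81^2 = 0.6561
(1-p)^(n-k) = 0.19^8 ≈ 0.000001698356
P = 45 * 0.6561 * 0.000001698356 ≈ 0.000050

0.000050


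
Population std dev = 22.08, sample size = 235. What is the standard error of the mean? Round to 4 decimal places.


SE = sigma / sqrt(n)
sqrt(235) ≈ 15.329710
SE = 22.08 / 15.329710 ≈ 1.440340

1.4403


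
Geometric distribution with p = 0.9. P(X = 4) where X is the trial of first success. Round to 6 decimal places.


P = (1-p)^(k-1) * p
(1-p)^(k-1) = 0.1^3 = 0.001
P = 0.001 * 0.9 = 0.0009

0.000900


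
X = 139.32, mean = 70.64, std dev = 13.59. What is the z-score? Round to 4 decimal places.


z = (X - mu) / sigma
X - mu = 139.32 - 70.64 = 68.68
z = 68.68 / 13.59 = 6868/1359 ≈ 5.053716

5.0537


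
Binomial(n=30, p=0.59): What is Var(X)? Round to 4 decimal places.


Var = n*p*(1-p) = 30 * 0.59 * 0.41 = 7.257

7.2570


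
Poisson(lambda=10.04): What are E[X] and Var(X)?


E[X] = Var(X) = lambda = 10.04

10.04, 10.04


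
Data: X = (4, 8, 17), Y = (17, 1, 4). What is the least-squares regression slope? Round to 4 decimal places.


b = sum((xi-xbar)(yi-ybar)) / sum((xi-xbar)^2)
n = 3, xbar = 29/3 ≈ 9.666667, ybar = 22/3 ≈ 7.333333
Sxy = sum((xi-xbar)(yi-ybar)) = -206/3 ≈ -68.666667
Sxx = sum((xi-xbar)^2) = 266/3 ≈ 88.666667
b = Sxy / Sxx = -103/133 ≈ -0.774436

-0.7744


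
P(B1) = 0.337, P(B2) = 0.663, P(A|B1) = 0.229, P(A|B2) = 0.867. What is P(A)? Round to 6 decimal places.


P(A) = P(A|B1)*P(B1) + P(A|B2)*P(B2)
P(A|B1)*P(B1) = 0.229 * 0.337 = 0.077173
P(A|B2)*P(B2) = 0.867 * 0.663 = 0.574821
P(A) = 0.077173 + 0.574821 = 0.651994

0.651994


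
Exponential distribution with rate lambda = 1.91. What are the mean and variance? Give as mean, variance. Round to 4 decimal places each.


mean = 1/lam, var = 1/lam^2
mean = 1 / 1.91 = 100/191 ≈ 0.523560
lam^2 = 1.91^2 = 3.6481
var = 1 / 3.6481 ≈ 0.274115

0.5236, 0.2741


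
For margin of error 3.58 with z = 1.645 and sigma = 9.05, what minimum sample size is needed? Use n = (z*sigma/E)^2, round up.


z*sigma/E = 1.645 * 9.05 / 3.58 ≈ 4.158450
(z*sigma/E)^2 ≈ 17.292704
round up: n = 18

18


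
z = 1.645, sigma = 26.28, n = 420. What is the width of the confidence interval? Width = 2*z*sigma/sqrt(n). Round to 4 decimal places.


width = 2*z*sigma/sqrt(n)
2*z*sigma = 2 * 1.645 * 26.28 = 86.4612
sqrt(420) ≈ 20.493902
width = 86.4612 / 20.493902 ≈ 4.218875

4.2189


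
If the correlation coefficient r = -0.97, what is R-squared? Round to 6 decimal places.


R^2 = r^2 = (-0.97)^2 = 0.9409

0.940900


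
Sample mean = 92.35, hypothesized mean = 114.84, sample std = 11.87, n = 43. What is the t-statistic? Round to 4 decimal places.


t = (xbar - mu0) / (s/sqrt(n))
xbar - mu0 = 92.35 - 114.84 = -22.49
sqrt(43) ≈ 6.55743852
s/sqrt(n) = 11.87 / 6.55743852 ≈ 1.81015803
t = -22.49 / 1.81015803 ≈ -12.424330

-12.4243


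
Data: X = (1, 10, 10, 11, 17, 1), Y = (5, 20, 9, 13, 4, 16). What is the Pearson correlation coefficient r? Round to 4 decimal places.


r = sum((xi-xbar)(yi-ybar)) / sqrt(sum((xi-xbar)^2) * sum((yi-ybar)^2))
n = 6, xbar = 50/6 = 25/3 ≈ 8.333333, ybar = 67/6 ≈ 11.166667
Sxy = sum((xi-xbar)(yi-ybar)) = -109/3 ≈ -36.333333
Sxx = sum((xi-xbar)^2) = 586/3 ≈ 195.333333
Syy = sum((yi-ybar)^2) = 1193/6 ≈ 198.833333
sqrt(Sxx*Syy) ≈ 197.075564
r = Sxy / sqrt(Sxx*Syy) = -36.333333 / 197.075564 ≈ -0.184362

-0.1844


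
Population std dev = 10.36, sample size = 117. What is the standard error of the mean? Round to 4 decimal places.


SE = sigma / sqrt(n)
sqrt(117) ≈ 10.816654
SE = 10.36 / 10.816654 ≈ 0.957782

0.9578


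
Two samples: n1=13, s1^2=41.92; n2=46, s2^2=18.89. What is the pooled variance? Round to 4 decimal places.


sp^2 = ((n1-1)*s1^2 + (n2-1)*s2^2)/(n1+n2-2)
(n1-1)*s1^2 = 12 * 41.92 = 503.04
(n2-1)*s2^2 = 45 * 18.89 = 850.05
numerator = 503.04 + 850.05 = 1353.09
n1+n2-2 = 57
sp^2 = 1353.09 / 57 = 45103/1900 ≈ 23.738421

23.7384


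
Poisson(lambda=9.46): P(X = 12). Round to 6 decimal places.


P = e^(-lam) * lam^k / k!
e^(-9.46) ≈ 0.00007790659
lam^k = 9.46^12 ≈ 513681159034.565700
k! = 12! = 479001600
P = 0.00007790659 * 513681159034.565700 / 479001600 ≈ 0.083547

0.083547


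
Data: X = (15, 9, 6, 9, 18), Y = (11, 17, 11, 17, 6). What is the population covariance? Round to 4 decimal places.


Cov = (1/n)*sum((xi-xbar)(yi-ybar))
n = 5, xbar = 57/5 = 11.4, ybar = 62/5 = 12.4
sum((xi-xbar)(yi-ybar)) = -61.8
Cov = -61.8 / 5 = -12.36

-12.3600


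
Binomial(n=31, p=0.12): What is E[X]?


E[X] = n*p = 31 * 0.12 = 3.72

3.72


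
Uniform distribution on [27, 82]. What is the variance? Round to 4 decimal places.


Var = (b-a)^2 / 12
(b-a)^2 = (82 - 27)^2 = 3025
Var = 3025/12 ≈ 252.083333

252.0833


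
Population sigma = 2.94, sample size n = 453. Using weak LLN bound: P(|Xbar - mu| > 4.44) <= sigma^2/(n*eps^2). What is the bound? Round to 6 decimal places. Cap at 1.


bound = min(1, sigma^2/(n*eps^2))
sigma^2 = 2.94^2 = 8.6436
n*eps^2 = 453 * 4.44^2 = 453 * 19.7136 = 8930.2608
sigma^2/(n*eps^2) = 8.6436 / 8930.2608 ≈ 0.00096790

0.000968


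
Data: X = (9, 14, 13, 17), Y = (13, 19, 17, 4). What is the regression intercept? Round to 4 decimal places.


a = ybar - b*xbar, where b = sum((xi-xbar)(yi-ybar)) / sum((xi-xbar)^2)
n = 4, xbar = 53/4 = 13.25, ybar = 53/4 = 13.25
Sxy = sum((xi-xbar)(yi-ybar)) = -30.25
Sxx = sum((xi-xbar)^2) = 32.75
b = Sxy / Sxx = -121/131 ≈ -0.923664
a = 13.25 - (-0.923664) * 13.25 = 3339/131 ≈ 25.488550

25.4885


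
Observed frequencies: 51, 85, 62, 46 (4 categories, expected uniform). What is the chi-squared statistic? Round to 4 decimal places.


chi2 = sum((O-E)^2/E), E = total/4
total = 244, E = 244/4 = 61
(51 - 61)^2 / 61 = 100 / 61 = 100/61 ≈ 1.639344
(85 - 61)^2 / 61 = 576 / 61 = 576/61 ≈ 9.442623
(62 - 61)^2 / 61 = 1 / 61 = 1/61 ≈ 0.016393
(46 - 61)^2 / 61 = 225 / 61 = 225/61 ≈ 3.688525
chi2 = 902/61 ≈ 14.786885

14.7869


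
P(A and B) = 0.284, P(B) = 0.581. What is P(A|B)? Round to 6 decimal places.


P(A|B) = P(A and B) / P(B) = 0.284 / 0.581 = 284/581 ≈ 0.48881239

0.488812


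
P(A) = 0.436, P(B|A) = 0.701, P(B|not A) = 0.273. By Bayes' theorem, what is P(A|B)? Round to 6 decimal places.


P(A|B) = P(B|A)*P(A) / P(B), P(B) = P(B|A)*P(A) + P(B|not A)*P(not A)
P(B|A)*P(A) = 0.701 * 0.436 = 0.305636
P(B|not A)*P(not A) = 0.273 * 0.564 = 0.153972
P(B) = 0.305636 + 0.153972 = 0.459608
P(A|B) = 0.305636 / 0.459608 ≈ 0.66499278

0.664993


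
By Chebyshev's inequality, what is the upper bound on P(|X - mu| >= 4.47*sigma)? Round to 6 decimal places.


P <= 1/k^2
k^2 = 4.47^2 = 19.9809
1/k^2 = 1 / 19.9809 ≈ 0.05004780

0.050048


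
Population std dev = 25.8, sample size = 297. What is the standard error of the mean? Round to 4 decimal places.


SE = sigma / sqrt(n)
sqrt(297) ≈ 17.233688
SE = 25.8 / 17.233688 ≈ 1.497068

1.4971


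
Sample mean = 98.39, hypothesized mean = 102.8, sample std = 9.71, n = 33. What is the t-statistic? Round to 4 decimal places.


t = (xbar - mu0) / (s/sqrt(n))
xbar - mu0 = 98.39 - 102.8 = -4.41
sqrt(33) ≈ 5.74456265
s/sqrt(n) = 9.71 / 5.74456265 ≈ 1.69029404
t = -4.41 / 1.69029404 ≈ -2.609014

-2.6090


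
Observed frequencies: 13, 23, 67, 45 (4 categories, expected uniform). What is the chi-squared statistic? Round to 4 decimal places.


chi2 = sum((O-E)^2/E), E = total/4
total = 148, E = 148/4 = 37
(13 - 37)^2 / 37 = 576 / 37 = 576/37 ≈ 15.567568
(23 - 37)^2 / 37 = 196 / 37 = 196/37 ≈ 5.297297
(67 - 37)^2 / 37 = 900 / 37 = 900/37 ≈ 24.324324
(45 - 37)^2 / 37 = 64 / 37 = 64/37 ≈ 1.729730
chi2 = 1736/37 ≈ 46.918919

46.9189


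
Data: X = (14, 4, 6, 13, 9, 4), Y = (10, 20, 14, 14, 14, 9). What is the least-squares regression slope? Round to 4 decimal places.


b = sum((xi-xbar)(yi-ybar)) / sum((xi-xbar)^2)
n = 6, xbar = 50/6 = 25/3 ≈ 8.333333, ybar = 81/6 = 13.5
Sxy = sum((xi-xbar)(yi-ybar)) = -27
Sxx = sum((xi-xbar)^2) = 292/3 ≈ 97.333333
b = Sxy / Sxx = -81/292 ≈ -0.277397

-0.2774


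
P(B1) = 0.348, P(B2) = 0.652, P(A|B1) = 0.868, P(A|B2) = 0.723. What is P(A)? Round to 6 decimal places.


P(A) = P(A|B1)*P(B1) + P(A|B2)*P(B2)
P(A|B1)*P(B1) = 0.868 * 0.348 = 0.302064
P(A|B2)*P(B2) = 0.723 * 0.652 = 0.471396
P(A) = 0.302064 + 0.471396 = 0.77346

0.773460


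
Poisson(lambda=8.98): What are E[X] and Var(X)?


E[X] = Var(X) = lambda = 8.98

8.98, 8.98


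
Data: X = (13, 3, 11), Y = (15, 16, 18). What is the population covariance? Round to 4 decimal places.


Cov = (1/n)*sum((xi-xbar)(yi-ybar))
n = 3, xbar = 27/3 = 9, ybar = 49/3 ≈ 16.333333
sum((xi-xbar)(yi-ybar)) = 0
Cov = 0 / 3 = 0

0.0000


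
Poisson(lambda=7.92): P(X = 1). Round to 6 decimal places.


P = e^(-lam) * lam^k / k!
e^(-7.92) ≈ 0.0003634023
lam^k = 7.92^1 = 7.92
k! = 1! = 1
P = 0.0003634023 * 7.92 / 1 ≈ 0.002878

0.002878


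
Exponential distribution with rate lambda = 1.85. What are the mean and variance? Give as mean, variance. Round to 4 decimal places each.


mean = 1/lam, var = 1/lam^2
mean = 1 / 1.85 = 20/37 ≈ 0.540541
lam^2 = 1.85^2 = 3.4225
var = 1 / 3.4225 = 400/1369 ≈ 0.292184

0.5405, 0.2922


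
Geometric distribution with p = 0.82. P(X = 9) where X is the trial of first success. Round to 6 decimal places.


P = (1-p)^(k-1) * p
(1-p)^(k-1) = 0.18^8 ≈ 0.000001101996
P = 0.000001101996 * 0.82 ≈ 0.0000009036368

0.000001


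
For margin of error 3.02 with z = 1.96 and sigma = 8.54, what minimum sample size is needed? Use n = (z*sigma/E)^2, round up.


z*sigma/E = 1.96 * 8.54 / 3.02 = 20923/3775 ≈ 5.542517
(z*sigma/E)^2 ≈ 30.719490
round up: n = 31

31


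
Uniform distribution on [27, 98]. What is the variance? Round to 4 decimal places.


Var = (b-a)^2 / 12
(b-a)^2 = (98 - 27)^2 = 5041
Var = 5041/12 ≈ 420.083333

420.0833


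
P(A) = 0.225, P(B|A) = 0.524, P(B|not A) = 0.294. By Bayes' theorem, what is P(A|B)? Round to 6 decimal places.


P(A|B) = P(B|A)*P(A) / P(B), P(B) = P(B|A)*P(A) + P(B|not A)*P(not A)
P(B|A)*P(A) = 0.524 * 0.225 = 0.1179
P(B|not A)*P(not A) = 0.294 * 0.775 = 0.22785
P(B) = 0.1179 + 0.22785 = 0.34575
P(A|B) = 0.1179 / 0.34575 = 786/2305 ≈ 0.34099783

0.340998


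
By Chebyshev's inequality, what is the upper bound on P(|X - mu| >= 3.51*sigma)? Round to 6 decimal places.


P <= 1/k^2
k^2 = 3.51^2 = 12.3201
1/k^2 = 1 / 12.3201 ≈ 0.08116817

0.081168


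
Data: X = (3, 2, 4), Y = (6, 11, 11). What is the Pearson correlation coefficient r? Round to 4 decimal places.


r = sum((xi-xbar)(yi-ybar)) / sqrt(sum((xi-xbar)^2) * sum((yi-ybar)^2))
n = 3, xbar = 9/3 = 3, ybar = 28/3 ≈ 9.333333
Sxy = sum((xi-xbar)(yi-ybar)) = 0
Sxx = sum((xi-xbar)^2) = 2
Syy = sum((yi-ybar)^2) = 50/3 ≈ 16.666667
sqrt(Sxx*Syy) ≈ 5.773503
r = Sxy / sqrt(Sxx*Syy) = 0 / 5.773503 ≈ 0.000000

0.0000


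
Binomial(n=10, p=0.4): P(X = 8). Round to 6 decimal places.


P = C(n,k) * p^k * (1-p)^(n-k)
C(10,8) = 45
p^k = 0.4^8 = 0.00065536
(1-p)^(n-k) = 0.6^2 = 0.36
P = 45 * 0.00065536 * 0.36 ≈ 0.010617

0.010617


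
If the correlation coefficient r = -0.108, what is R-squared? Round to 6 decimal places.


R^2 = r^2 = (-0.108)^2 = 0.011664

0.011664


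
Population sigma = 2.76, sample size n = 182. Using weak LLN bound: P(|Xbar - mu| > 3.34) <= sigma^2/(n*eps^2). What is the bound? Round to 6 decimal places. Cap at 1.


bound = min(1, sigma^2/(n*eps^2))
sigma^2 = 2.76^2 = 7.6176
n*eps^2 = 182 * 3.34^2 = 182 * 11.1556 = 2030.3192
sigma^2/(n*eps^2) = 7.6176 / 2030.3192 ≈ 0.00375192

0.003752


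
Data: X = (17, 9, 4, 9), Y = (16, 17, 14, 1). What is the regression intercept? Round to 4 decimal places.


a = ybar - b*xbar, where b = sum((xi-xbar)(yi-ybar)) / sum((xi-xbar)^2)
n = 4, xbar = 39/4 = 9.75, ybar = 48/4 = 12
Sxy = sum((xi-xbar)(yi-ybar)) = 22
Sxx = sum((xi-xbar)^2) = 86.75
b = Sxy / Sxx = 88/347 ≈ 0.253602
a = 12 - 0.253602 * 9.75 = 3306/347 ≈ 9.527378

9.5274


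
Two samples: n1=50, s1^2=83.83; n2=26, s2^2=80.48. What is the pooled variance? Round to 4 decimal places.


sp^2 = ((n1-1)*s1^2 + (n2-1)*s2^2)/(n1+n2-2)
(n1-1)*s1^2 = 49 * 83.83 = 4107.67
(n2-1)*s2^2 = 25 * 80.48 = 2012
numerator = 4107.67 + 2012 = 6119.67
n1+n2-2 = 74
sp^2 = 6119.67 / 74 = 611967/7400 ≈ 82.698243

82.6982


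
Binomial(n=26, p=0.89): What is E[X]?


E[X] = n*p = 26 * 0.89 = 23.14

23.14


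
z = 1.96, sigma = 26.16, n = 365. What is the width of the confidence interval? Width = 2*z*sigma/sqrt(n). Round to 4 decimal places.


width = 2*z*sigma/sqrt(n)
2*z*sigma = 2 * 1.96 * 26.16 = 102.5472
sqrt(365) ≈ 19.104973
width = 102.5472 / 19.104973 ≈ 5.367566

5.3676


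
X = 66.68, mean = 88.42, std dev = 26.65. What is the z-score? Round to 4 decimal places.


z = (X - mu) / sigma
X - mu = 66.68 - 88.42 = -21.74
z = -21.74 / 26.65 = -2174/2665 ≈ -0.815760

-0.8158


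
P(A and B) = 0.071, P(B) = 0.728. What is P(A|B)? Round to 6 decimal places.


P(A|B) = P(A and B) / P(B) = 0.071 / 0.728 = 71/728 ≈ 0.09752747

0.097527


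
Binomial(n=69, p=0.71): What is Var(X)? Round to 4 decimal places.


Var = n*p*(1-p) = 69 * 0.71 * 0.29 = 14.2071

14.2071


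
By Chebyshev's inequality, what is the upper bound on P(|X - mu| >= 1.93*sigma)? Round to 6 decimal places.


P <= 1/k^2
k^2 = 1.93^2 = 3.7249
1/k^2 = 1 / 3.7249 ≈ 0.26846358

0.268464


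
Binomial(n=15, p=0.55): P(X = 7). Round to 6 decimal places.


P = C(n,k) * p^k * (1-p)^(n-k)
C(15,7) = 6435
p^k = 0.55^7 ≈ 0.01522435
(1-p)^(n-k) = 0.45^8 ≈ 0.001681513
P = 6435 * 0.01522435 * 0.001681513 ≈ 0.164736

0.164736


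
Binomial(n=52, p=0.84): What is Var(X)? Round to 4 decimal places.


Var = n*p*(1-p) = 52 * 0.84 * 0.16 = 6.9888

6.9888


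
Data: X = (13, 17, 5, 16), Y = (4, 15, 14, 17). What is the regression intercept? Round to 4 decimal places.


a = ybar - b*xbar, where b = sum((xi-xbar)(yi-ybar)) / sum((xi-xbar)^2)
n = 4, xbar = 51/4 = 12.75, ybar = 50/4 = 12.5
Sxy = sum((xi-xbar)(yi-ybar)) = 11.5
Sxx = sum((xi-xbar)^2) = 88.75
b = Sxy / Sxx = 46/355 ≈ 0.129577
a = 12.5 - 0.129577 * 12.75 = 3851/355 ≈ 10.847887

10.8479


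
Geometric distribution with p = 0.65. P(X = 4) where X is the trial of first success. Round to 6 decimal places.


P = (1-p)^(k-1) * p
(1-p)^(k-1) = 0.35^3 = 0.042875
P = 0.042875 * 0.65 = 0.02786875

0.027869


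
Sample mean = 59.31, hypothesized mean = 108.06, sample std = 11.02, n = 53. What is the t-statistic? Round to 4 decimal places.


t = (xbar - mu0) / (s/sqrt(n))
xbar - mu0 = 59.31 - 108.06 = -48.75
sqrt(53) ≈ 7.28010989
s/sqrt(n) = 11.02 / 7.28010989 ≈ 1.51371341
t = -48.75 / 1.51371341 ≈ -32.205568

-32.2056


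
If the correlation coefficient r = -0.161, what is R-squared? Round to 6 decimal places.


R^2 = r^2 = (-0.161)^2 = 0.025921

0.025921


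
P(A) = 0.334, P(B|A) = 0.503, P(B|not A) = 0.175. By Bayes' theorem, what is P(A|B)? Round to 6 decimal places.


P(A|B) = P(B|A)*P(A) / P(B), P(B) = P(B|A)*P(A) + P(B|not A)*P(not A)
P(B|A)*P(A) = 0.503 * 0.334 = 0.168002
P(B|not A)*P(not A) = 0.175 * 0.666 = 0.11655
P(B) = 0.168002 + 0.11655 = 0.284552
P(A|B) = 0.168002 / 0.284552 ≈ 0.59040878

0.590409


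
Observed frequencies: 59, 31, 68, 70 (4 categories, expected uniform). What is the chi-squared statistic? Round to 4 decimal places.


chi2 = sum((O-E)^2/E), E = total/4
total = 228, E = 228/4 = 57
(59 - 57)^2 / 57 = 4 / 57 = 4/57 ≈ 0.070175
(31 - 57)^2 / 57 = 676 / 57 = 676/57 ≈ 11.859649
(68 - 57)^2 / 57 = 121 / 57 = 121/57 ≈ 2.122807
(70 - 57)^2 / 57 = 169 / 57 = 169/57 ≈ 2.964912
chi2 = 970/57 ≈ 17.017544

17.0175


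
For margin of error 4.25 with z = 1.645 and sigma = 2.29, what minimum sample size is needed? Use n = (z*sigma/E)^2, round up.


z*sigma/E = 1.645 * 2.29 / 4.25 ≈ 0.886365
(z*sigma/E)^2 ≈ 0.785642
round up: n = 1

1


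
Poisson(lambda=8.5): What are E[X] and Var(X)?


E[X] = Var(X) = lambda = 8.5

8.5, 8.5


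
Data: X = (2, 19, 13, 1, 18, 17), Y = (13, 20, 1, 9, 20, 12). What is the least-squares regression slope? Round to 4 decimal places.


b = sum((xi-xbar)(yi-ybar)) / sum((xi-xbar)^2)
n = 6, xbar = 70/6 = 35/3 ≈ 11.666667, ybar = 75/6 = 12.5
Sxy = sum((xi-xbar)(yi-ybar)) = 117
Sxx = sum((xi-xbar)^2) = 994/3 ≈ 331.333333
b = Sxy / Sxx = 351/994 ≈ 0.353119

0.3531


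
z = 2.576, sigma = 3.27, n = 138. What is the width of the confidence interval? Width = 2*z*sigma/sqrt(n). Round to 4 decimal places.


width = 2*z*sigma/sqrt(n)
2*z*sigma = 2 * 2.576 * 3.27 = 16.84704
sqrt(138) ≈ 11.747340
width = 16.84704 / 11.747340 ≈ 1.434115

1.4341


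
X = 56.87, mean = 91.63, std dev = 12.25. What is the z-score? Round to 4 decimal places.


z = (X - mu) / sigma
X - mu = 56.87 - 91.63 = -34.76
z = -34.76 / 12.25 = -3476/1225 ≈ -2.837551

-2.8376


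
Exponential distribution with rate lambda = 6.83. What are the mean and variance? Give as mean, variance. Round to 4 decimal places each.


mean = 1/lam, var = 1/lam^2
mean = 1 / 6.83 = 100/683 ≈ 0.146413
lam^2 = 6.83^2 = 46.6489
var = 1 / 46.6489 ≈ 0.021437

0.1464, 0.0214


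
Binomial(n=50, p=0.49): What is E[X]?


E[X] = n*p = 50 * 0.49 = 24.5

24.5


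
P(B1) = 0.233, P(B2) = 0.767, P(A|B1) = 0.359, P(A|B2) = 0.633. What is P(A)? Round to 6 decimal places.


P(A) = P(A|B1)*P(B1) + P(A|B2)*P(B2)
P(A|B1)*P(B1) = 0.359 * 0.233 = 0.083647
P(A|B2)*P(B2) = 0.633 * 0.767 = 0.485511
P(A) = 0.083647 + 0.485511 = 0.569158

0.569158


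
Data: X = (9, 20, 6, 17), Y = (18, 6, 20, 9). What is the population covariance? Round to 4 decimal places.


Cov = (1/n)*sum((xi-xbar)(yi-ybar))
n = 4, xbar = 52/4 = 13, ybar = 53/4 = 13.25
sum((xi-xbar)(yi-ybar)) = -134
Cov = -134 / 4 = -33.5

-33.5000


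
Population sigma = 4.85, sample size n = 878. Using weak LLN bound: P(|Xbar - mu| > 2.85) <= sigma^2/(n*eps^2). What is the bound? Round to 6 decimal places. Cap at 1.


bound = min(1, sigma^2/(n*eps^2))
sigma^2 = 4.85^2 = 23.5225
n*eps^2 = 878 * 2.85^2 = 878 * 8.1225 = 7131.555
sigma^2/(n*eps^2) = 23.5225 / 7131.555 ≈ 0.00329837

0.003298


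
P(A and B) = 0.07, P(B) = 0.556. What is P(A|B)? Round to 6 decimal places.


P(A|B) = P(A and B) / P(B) = 0.07 / 0.556 = 35/278 ≈ 0.12589928

0.125899


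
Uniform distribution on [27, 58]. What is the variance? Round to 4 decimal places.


Var = (b-a)^2 / 12
(b-a)^2 = (58 - 27)^2 = 961
Var = 961/12 ≈ 80.083333

80.0833


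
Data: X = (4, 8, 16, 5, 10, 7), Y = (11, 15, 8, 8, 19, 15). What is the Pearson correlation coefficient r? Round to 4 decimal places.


r = sum((xi-xbar)(yi-ybar)) / sqrt(sum((xi-xbar)^2) * sum((yi-ybar)^2))
n = 6, xbar = 50/6 = 25/3 ≈ 8.333333, ybar = 76/6 = 38/3 ≈ 12.666667
Sxy = sum((xi-xbar)(yi-ybar)) = -19/3 ≈ -6.333333
Sxx = sum((xi-xbar)^2) = 280/3 ≈ 93.333333
Syy = sum((yi-ybar)^2) = 292/3 ≈ 97.333333
sqrt(Sxx*Syy) ≈ 95.312352
r = Sxy / sqrt(Sxx*Syy) = -6.333333 / 95.312352 ≈ -0.066448

-0.0664


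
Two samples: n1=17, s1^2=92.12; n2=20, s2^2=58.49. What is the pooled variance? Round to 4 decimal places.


sp^2 = ((n1-1)*s1^2 + (n2-1)*s2^2)/(n1+n2-2)
(n1-1)*s1^2 = 16 * 92.12 = 1473.92
(n2-1)*s2^2 = 19 * 58.49 = 1111.31
numerator = 1473.92 + 1111.31 = 2585.23
n1+n2-2 = 35
sp^2 = 2585.23 / 35 = 258523/3500 ≈ 73.863714

73.8637


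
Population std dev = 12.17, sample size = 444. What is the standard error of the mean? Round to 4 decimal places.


SE = sigma / sqrt(n)
sqrt(444) ≈ 21.071308
SE = 12.17 / 21.071308 ≈ 0.577563

0.5776


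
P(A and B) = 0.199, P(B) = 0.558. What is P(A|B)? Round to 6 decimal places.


P(A|B) = P(A and B) / P(B) = 0.199 / 0.558 = 199/558 ≈ 0.35663082

0.356631
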